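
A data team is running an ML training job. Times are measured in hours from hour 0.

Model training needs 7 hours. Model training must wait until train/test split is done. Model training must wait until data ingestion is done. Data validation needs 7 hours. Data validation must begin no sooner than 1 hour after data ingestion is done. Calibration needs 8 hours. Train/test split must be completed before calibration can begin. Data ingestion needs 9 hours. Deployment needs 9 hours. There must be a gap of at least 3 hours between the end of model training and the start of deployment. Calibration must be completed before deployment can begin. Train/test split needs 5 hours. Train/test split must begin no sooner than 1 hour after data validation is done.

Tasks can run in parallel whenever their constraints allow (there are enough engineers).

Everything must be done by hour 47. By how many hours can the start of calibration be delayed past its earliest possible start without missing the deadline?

Data ingestion has no prerequisites, so it starts at hour 0 and finishes at hour 9.
After data ingestion (finishes hour 9, plus 1-hour gap → hour 10), data validation can start at hour 10 and finishes at hour 17.
Train/test split cannot begin until data validation (finishes hour 17, plus 1-hour gap → hour 18). It runs from hour 18 to 18 + 5 = hour 23.
Calibration cannot begin until train/test split (finishes hour 23). It runs from hour 23 to 23 + 8 = hour 31.

Working backward from the deadline:
Deployment must finish by hour 47; it takes 9 hours, so it must start by 47 − 9 = hour 38.
Calibration feeds into deployment (must start by hour 38); so calibration must finish by hour 38 and therefore start by hour 30.
So calibration can start as early as hour 23 and as late as hour 30, giving 30 − 23 = 7 hours of slack.

7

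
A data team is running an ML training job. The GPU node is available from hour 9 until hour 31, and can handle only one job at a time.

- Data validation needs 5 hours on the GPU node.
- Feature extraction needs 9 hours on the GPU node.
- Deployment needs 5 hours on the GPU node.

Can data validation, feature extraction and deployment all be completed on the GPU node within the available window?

Yes

The GPU node window is 31 − 9 = 22 hours.
Running back to back, the jobs need 5 + 9 + 5 = 19 hours on the GPU node.
Since 19 ≤ 22, they fit within the window.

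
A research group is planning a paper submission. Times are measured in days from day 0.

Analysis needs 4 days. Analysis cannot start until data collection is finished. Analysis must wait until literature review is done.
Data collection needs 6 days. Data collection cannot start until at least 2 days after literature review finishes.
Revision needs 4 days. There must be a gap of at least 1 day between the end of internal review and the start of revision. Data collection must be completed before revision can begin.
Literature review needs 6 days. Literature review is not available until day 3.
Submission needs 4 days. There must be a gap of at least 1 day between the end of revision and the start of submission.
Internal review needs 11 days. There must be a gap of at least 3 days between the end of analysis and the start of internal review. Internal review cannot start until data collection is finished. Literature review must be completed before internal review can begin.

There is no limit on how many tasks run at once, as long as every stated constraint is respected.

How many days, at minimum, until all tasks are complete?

Literature review waits on its own release at day 3, so it starts at day 3 and finishes at 3 + 6 = day 9.
Data collection waits on literature review (finishes day 9, plus 2-day gap → day 11), so it starts at day 11 and finishes at 11 + 6 = day 17.
Analysis cannot start until data collection (finishes day 17); literature review (finishes day 9). The controlling bound is day 17, so analysis finishes at 17 + 4 = day 21.
For internal review: analysis (finishes day 21, plus 3-day gap → day 24); data collection (finishes day 17); literature review (finishes day 9). Taking the maximum gives a start of day 24, and it finishes at 24 + 11 = day 35.
Revision needs all of internal review (finishes day 35, plus 1-day gap → day 36); data collection (finishes day 17). That puts its earliest start at day 36; it finishes at 36 + 4 = day 40.
After revision (finishes day 40, plus 1-day gap → day 41), submission can start at day 41 and finishes at day 45.
All tasks are finished once the last one completes. Finish times: Literature review at 9, Data collection at 17, Analysis at 21, Internal review at 35, Revision at 40, Submission at 45. The latest is day 45.

45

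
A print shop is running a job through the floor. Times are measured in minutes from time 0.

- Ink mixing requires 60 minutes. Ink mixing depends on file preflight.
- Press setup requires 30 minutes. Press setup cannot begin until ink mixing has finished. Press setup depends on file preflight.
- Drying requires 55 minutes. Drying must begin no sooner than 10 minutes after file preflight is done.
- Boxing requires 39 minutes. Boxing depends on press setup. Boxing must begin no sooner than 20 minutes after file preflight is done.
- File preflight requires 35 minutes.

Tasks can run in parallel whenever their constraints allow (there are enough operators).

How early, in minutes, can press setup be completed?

125

File preflight can start immediately at minute 0; it finishes at minute 35.
Ink mixing waits on file preflight (finishes minute 35), so it starts at minute 35 and finishes at 35 + 60 = minute 95.
Press setup needs all of ink mixing (finishes minute 95); file preflight (finishes minute 35). That puts its earliest start at minute 95; it finishes at 95 + 30 = minute 125.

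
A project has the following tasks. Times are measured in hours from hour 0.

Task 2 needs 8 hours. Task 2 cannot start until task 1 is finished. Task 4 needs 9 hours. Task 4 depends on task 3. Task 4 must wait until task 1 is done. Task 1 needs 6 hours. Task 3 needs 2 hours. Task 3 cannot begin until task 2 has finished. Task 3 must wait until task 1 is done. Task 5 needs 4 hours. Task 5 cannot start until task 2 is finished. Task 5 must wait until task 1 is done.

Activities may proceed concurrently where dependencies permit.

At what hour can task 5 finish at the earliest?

Task 1 can start immediately at hour 0; it finishes at hour 6.
Task 2 cannot begin until task 1 (finishes hour 6). It runs from hour 6 to 6 + 8 = hour 14.
Task 5 has to wait for task 2 (finishes hour 14); task 1 (finishes hour 6). The latest of these is hour 14, so task 5 runs hour 14 to 14 + 4 = hour 18.

18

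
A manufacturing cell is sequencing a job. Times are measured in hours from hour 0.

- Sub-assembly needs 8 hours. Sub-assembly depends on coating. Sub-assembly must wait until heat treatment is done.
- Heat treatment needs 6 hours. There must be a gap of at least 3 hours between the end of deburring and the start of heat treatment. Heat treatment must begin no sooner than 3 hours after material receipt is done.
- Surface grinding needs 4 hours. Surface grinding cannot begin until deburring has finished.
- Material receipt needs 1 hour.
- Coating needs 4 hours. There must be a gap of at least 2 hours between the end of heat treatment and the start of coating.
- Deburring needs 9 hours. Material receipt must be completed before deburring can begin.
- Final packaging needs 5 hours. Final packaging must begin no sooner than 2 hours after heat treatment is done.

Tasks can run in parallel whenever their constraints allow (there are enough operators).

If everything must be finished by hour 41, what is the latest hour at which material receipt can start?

Nothing follows sub-assembly; the deadline of hour 41 is its only limit. It must start by 41 − 8 = hour 33.
Coating must finish before sub-assembly (must start by hour 33). With a 4-hour duration, coating must start by 33 − 4 = hour 29.
Final packaging has no dependents, so it just needs to finish by hour 41. Starting by 41 − 5 = hour 36 achieves that.
Heat treatment must finish in time for coating (must start by hour 29, minus 2-hour gap → hour 27); sub-assembly (must start by hour 33); final packaging (must start by hour 36, minus 2-hour gap → hour 34). The tightest is hour 27, so heat treatment must start by 27 − 6 = hour 21.
Surface grinding must finish by hour 41; it takes 4 hours, so it must start by 41 − 4 = hour 37.
For deburring: heat treatment (must start by hour 21, minus 3-hour gap → hour 18); surface grinding (must start by hour 37). The most restrictive is hour 18; with a 9-hour duration, deburring must start by hour 9.
Material receipt must finish in time for deburring (must start by hour 9); heat treatment (must start by hour 21, minus 3-hour gap → hour 18). The tightest is hour 9, so material receipt must start by 9 − 1 = hour 8.

8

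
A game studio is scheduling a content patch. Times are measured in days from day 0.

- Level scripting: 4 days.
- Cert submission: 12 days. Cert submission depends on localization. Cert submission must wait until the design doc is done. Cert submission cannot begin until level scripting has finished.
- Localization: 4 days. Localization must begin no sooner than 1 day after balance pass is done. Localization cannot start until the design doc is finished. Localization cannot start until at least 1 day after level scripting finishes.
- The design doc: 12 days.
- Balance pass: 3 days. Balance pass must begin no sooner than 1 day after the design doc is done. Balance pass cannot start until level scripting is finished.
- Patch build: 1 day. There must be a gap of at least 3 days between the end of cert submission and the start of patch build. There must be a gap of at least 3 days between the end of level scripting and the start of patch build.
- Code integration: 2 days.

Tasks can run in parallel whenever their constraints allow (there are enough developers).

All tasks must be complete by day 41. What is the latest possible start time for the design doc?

4

To finish by day 41, patch build (duration 1) must start no later than day 40.
Cert submission must finish before patch build (must start by day 40, minus 3-day gap → day 37). With a 12-day duration, cert submission must start by 37 − 12 = day 25.
Localization feeds into cert submission (must start by day 25); so localization must finish by day 25 and therefore start by day 21.
Balance pass has to be done before localization (must start by day 21, minus 1-day gap → day 20). That means finishing by day 20, i.e. starting by 20 − 3 = day 17.
The design doc feeds balance pass (must start by day 17, minus 1-day gap → day 16); localization (must start by day 21); cert submission (must start by day 25). Taking the minimum, the design doc must finish by day 16 and start by 16 − 12 = day 4.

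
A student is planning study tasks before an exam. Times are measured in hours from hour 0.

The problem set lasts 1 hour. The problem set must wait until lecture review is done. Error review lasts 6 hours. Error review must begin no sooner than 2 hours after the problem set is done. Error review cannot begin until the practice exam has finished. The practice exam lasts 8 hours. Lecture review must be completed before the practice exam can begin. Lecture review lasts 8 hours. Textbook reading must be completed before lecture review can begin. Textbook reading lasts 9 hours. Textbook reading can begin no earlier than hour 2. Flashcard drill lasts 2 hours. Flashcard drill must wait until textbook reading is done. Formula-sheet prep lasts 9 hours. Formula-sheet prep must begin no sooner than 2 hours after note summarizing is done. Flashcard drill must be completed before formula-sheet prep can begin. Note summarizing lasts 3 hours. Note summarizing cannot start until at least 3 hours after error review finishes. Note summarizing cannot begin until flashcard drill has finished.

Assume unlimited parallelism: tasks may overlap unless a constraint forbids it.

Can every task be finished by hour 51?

Yes

Textbook reading cannot begin until its own release at hour 2. It runs from hour 2 to 2 + 9 = hour 11.
After textbook reading (finishes hour 11), flashcard drill can start at hour 11 and finishes at hour 13.
Lecture review waits on textbook reading (finishes hour 11), so it starts at hour 11 and finishes at 11 + 8 = hour 19.
The practice exam waits on lecture review (finishes hour 19), so it starts at hour 19 and finishes at 19 + 8 = hour 27.
The problem set cannot begin until lecture review (finishes hour 19). It runs from hour 19 to 19 + 1 = hour 20.
Error review cannot start until the problem set (finishes hour 20, plus 2-hour gap → hour 22); the practice exam (finishes hour 27). The controlling bound is hour 27, so error review finishes at 27 + 6 = hour 33.
For note summarizing: error review (finishes hour 33, plus 3-hour gap → hour 36); flashcard drill (finishes hour 13). Taking the maximum gives a start of hour 36, and it finishes at 36 + 3 = hour 39.
For formula-sheet prep: note summarizing (finishes hour 39, plus 2-hour gap → hour 41); flashcard drill (finishes hour 13). Taking the maximum gives a start of hour 41, and it finishes at 41 + 9 = hour 50.
Every task is finished by hour 50, which is no later than the deadline of 51, so the schedule is feasible.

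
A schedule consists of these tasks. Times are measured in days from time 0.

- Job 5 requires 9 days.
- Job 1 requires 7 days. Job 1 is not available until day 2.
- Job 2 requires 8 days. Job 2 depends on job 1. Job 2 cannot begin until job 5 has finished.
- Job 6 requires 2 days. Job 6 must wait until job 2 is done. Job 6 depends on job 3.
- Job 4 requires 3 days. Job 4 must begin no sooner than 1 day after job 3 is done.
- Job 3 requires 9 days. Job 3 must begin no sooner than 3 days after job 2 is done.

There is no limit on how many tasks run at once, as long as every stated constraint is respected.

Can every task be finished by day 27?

Job 5 can start immediately at day 0; it finishes at day 9.
After its own release at day 2, job 1 can start at day 2 and finishes at day 9.
For job 2: job 1 (finishes day 9); job 5 (finishes day 9). Taking the maximum gives a start of day 9, and it finishes at 9 + 8 = day 17.
After job 2 (finishes day 17, plus 3-day gap → day 20), job 3 can start at day 20 and finishes at day 29.
Job 6 needs all of job 2 (finishes day 17); job 3 (finishes day 29). That puts its earliest start at day 29; it finishes at 29 + 2 = day 31.
After job 3 (finishes day 29, plus 1-day gap → day 30), job 4 can start at day 30 and finishes at day 33.
The earliest everything can be done is day 33, which is after the deadline of 27, so it is not possible.

No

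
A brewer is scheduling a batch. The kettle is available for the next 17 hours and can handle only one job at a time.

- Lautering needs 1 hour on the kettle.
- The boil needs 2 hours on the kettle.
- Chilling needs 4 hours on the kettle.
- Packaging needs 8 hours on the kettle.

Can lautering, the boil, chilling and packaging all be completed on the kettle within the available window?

Yes

Running back to back, the jobs need 1 + 2 + 4 + 8 = 15 hours on the kettle.
Since 15 ≤ 17, they fit within the window.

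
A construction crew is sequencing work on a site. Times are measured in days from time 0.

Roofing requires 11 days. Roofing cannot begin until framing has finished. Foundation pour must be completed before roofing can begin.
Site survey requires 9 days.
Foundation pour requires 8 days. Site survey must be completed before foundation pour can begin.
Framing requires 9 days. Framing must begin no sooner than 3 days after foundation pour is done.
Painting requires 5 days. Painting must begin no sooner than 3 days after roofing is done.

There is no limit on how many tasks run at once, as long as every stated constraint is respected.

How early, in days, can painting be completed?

48

Nothing blocks site survey, so it runs from day 0 to day 9.
Foundation pour cannot begin until site survey (finishes day 9). It runs from day 9 to 9 + 8 = day 17.
After foundation pour (finishes day 17, plus 3-day gap → day 20), framing can start at day 20 and finishes at day 29.
Roofing has to wait for framing (finishes day 29); foundation pour (finishes day 17). The latest of these is day 29, so roofing runs day 29 to 29 + 11 = day 40.
Painting waits on roofing (finishes day 40, plus 3-day gap → day 43), so it starts at day 43 and finishes at 43 + 5 = day 48.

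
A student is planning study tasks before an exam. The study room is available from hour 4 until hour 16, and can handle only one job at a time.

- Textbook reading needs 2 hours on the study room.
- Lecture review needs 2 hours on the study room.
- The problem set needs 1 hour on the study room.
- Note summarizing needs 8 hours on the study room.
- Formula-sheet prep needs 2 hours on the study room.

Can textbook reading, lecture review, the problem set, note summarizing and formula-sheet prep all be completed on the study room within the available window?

No

The study room window is 16 − 4 = 12 hours.
Running back to back, the jobs need 2 + 2 + 1 + 8 + 2 = 15 hours on the study room.
Since 15 > 12, they cannot all fit.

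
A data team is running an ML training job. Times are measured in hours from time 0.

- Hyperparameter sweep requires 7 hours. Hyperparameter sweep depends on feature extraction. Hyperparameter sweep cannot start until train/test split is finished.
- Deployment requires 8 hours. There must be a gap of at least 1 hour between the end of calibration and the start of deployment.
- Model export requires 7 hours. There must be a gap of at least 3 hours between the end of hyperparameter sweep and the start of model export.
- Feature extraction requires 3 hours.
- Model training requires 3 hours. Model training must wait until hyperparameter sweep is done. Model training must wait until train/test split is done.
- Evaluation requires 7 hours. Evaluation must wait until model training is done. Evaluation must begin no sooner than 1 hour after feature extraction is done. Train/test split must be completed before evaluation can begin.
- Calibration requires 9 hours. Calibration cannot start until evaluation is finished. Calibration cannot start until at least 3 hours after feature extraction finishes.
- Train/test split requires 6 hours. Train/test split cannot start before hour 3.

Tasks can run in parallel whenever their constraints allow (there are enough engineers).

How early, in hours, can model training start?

Train/test split cannot begin until its own release at hour 3. It runs from hour 3 to 3 + 6 = hour 9.
Feature extraction has no prerequisites, so it starts at hour 0 and finishes at hour 3.
Hyperparameter sweep cannot start until feature extraction (finishes hour 3); train/test split (finishes hour 9). The controlling bound is hour 9, so hyperparameter sweep finishes at 9 + 7 = hour 16.
Model training waits on hyperparameter sweep (finishes hour 16); train/test split (finishes hour 9). The latest of these is hour 16, which is the earliest model training can start.

16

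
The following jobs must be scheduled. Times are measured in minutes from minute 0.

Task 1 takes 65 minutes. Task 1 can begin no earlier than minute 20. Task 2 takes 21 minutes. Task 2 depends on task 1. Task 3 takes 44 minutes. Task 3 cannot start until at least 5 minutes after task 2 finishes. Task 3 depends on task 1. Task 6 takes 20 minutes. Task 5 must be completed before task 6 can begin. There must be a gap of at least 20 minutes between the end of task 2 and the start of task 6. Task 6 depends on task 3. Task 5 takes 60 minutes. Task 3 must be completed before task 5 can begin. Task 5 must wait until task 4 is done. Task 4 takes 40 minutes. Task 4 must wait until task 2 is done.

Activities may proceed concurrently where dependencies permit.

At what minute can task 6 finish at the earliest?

Task 1 waits on its own release at minute 20, so it starts at minute 20 and finishes at 20 + 65 = minute 85.
Task 2 waits on task 1 (finishes minute 85), so it starts at minute 85 and finishes at 85 + 21 = minute 106.
Task 4 cannot begin until task 2 (finishes minute 106). It runs from minute 106 to 106 + 40 = minute 146.
For task 3: task 2 (finishes minute 106, plus 5-minute gap → minute 111); task 1 (finishes minute 85). Taking the maximum gives a start of minute 111, and it finishes at 111 + 44 = minute 155.
Task 5 has to wait for task 3 (finishes minute 155); task 4 (finishes minute 146). The latest of these is minute 155, so task 5 runs minute 155 to 155 + 60 = minute 215.
Task 6 needs all of task 5 (finishes minute 215); task 2 (finishes minute 106, plus 20-minute gap → minute 126); task 3 (finishes minute 155). That puts its earliest start at minute 215; it finishes at 215 + 20 = minute 235.

235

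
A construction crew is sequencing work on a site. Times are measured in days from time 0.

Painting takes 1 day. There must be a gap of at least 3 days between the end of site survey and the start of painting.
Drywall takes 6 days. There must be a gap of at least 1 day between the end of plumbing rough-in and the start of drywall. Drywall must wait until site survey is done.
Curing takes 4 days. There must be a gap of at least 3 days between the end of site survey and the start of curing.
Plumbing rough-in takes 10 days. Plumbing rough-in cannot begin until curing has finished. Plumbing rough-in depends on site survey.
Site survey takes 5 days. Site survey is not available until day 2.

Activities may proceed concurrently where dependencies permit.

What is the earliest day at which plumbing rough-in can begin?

14

Site survey cannot begin until its own release at day 2. It runs from day 2 to 2 + 5 = day 7.
Curing cannot begin until site survey (finishes day 7, plus 3-day gap → day 10). It runs from day 10 to 10 + 4 = day 14.
Plumbing rough-in waits on curing (finishes day 14); site survey (finishes day 7). The latest of these is day 14, which is the earliest plumbing rough-in can start.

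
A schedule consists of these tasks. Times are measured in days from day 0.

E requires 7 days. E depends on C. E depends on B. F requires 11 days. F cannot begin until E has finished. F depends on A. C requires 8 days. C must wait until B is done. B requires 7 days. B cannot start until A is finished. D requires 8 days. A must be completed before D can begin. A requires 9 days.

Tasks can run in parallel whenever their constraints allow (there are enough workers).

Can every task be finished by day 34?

A can start immediately at day 0; it finishes at day 9.
D cannot begin until A (finishes day 9). It runs from day 9 to 9 + 8 = day 17.
B cannot begin until A (finishes day 9). It runs from day 9 to 9 + 7 = day 16.
C waits on B (finishes day 16), so it starts at day 16 and finishes at 16 + 8 = day 24.
E cannot start until C (finishes day 24); B (finishes day 16). The controlling bound is day 24, so E finishes at 24 + 7 = day 31.
For F: E (finishes day 31); A (finishes day 9). Taking the maximum gives a start of day 31, and it finishes at 31 + 11 = day 42.
The earliest everything can be done is day 42, which is after the deadline of 34, so it is not possible.

No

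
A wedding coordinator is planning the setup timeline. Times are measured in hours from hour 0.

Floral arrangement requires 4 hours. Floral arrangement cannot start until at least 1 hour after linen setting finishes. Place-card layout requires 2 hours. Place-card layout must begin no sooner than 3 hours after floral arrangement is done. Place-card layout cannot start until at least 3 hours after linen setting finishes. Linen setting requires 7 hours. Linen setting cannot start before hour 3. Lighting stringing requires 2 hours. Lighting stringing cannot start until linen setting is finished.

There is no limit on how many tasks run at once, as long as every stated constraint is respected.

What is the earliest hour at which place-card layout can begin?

18

Linen setting waits on its own release at hour 3, so it starts at hour 3 and finishes at 3 + 7 = hour 10.
Floral arrangement waits on linen setting (finishes hour 10, plus 1-hour gap → hour 11), so it starts at hour 11 and finishes at 11 + 4 = hour 15.
Place-card layout waits on floral arrangement (finishes hour 15, plus 3-hour gap → hour 18); linen setting (finishes hour 10, plus 3-hour gap → hour 13). The latest of these is hour 18, which is the earliest place-card layout can start.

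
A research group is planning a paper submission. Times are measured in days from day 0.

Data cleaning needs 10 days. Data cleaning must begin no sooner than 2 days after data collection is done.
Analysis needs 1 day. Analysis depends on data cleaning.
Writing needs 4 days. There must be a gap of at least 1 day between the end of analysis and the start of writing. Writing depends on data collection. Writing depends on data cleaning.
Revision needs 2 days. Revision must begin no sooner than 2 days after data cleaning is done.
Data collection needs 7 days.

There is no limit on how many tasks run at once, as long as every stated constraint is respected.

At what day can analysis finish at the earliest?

Nothing blocks data collection, so it runs from day 0 to day 7.
After data collection (finishes day 7, plus 2-day gap → day 9), data cleaning can start at day 9 and finishes at day 19.
Analysis waits on data cleaning (finishes day 19), so it starts at day 19 and finishes at 19 + 1 = day 20.

20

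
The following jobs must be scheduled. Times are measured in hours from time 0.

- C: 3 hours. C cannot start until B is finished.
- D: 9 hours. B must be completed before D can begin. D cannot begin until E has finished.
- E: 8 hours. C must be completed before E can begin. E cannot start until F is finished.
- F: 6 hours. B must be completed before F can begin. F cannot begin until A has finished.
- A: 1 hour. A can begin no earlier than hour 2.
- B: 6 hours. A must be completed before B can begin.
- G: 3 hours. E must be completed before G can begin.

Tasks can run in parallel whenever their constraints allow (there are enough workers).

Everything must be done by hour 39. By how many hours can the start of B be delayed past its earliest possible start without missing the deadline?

A cannot begin until its own release at hour 2. It runs from hour 2 to 2 + 1 = hour 3.
B waits on A (finishes hour 3), so it starts at hour 3 and finishes at 3 + 6 = hour 9.

Working backward from the deadline:
Nothing follows D; the deadline of hour 39 is its only limit. It must start by 39 − 9 = hour 30.
G must finish by hour 39; it takes 3 hours, so it must start by 39 − 3 = hour 36.
E has several dependents: D (must start by hour 30); G (must start by hour 36). The earliest of those limits is hour 30, so E must start by 30 − 8 = hour 22.
C must finish before E (must start by hour 22). With a 3-hour duration, C must start by 22 − 3 = hour 19.
F must finish before E (must start by hour 22). With a 6-hour duration, F must start by 22 − 6 = hour 16.
B must finish in time for C (must start by hour 19); D (must start by hour 30); F (must start by hour 16). The tightest is hour 16, so B must start by 16 − 6 = hour 10.
So B can start as early as hour 3 and as late as hour 10, giving 10 − 3 = 7 hours of slack.

7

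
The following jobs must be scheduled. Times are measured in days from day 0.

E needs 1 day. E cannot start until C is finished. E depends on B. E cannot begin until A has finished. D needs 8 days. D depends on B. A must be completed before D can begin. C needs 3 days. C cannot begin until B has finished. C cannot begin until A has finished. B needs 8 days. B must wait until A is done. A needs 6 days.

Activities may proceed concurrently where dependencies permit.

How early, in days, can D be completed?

22

Nothing blocks A, so it runs from day 0 to day 6.
B cannot begin until A (finishes day 6). It runs from day 6 to 6 + 8 = day 14.
D cannot start until B (finishes day 14); A (finishes day 6). The controlling bound is day 14, so D finishes at 14 + 8 = day 22.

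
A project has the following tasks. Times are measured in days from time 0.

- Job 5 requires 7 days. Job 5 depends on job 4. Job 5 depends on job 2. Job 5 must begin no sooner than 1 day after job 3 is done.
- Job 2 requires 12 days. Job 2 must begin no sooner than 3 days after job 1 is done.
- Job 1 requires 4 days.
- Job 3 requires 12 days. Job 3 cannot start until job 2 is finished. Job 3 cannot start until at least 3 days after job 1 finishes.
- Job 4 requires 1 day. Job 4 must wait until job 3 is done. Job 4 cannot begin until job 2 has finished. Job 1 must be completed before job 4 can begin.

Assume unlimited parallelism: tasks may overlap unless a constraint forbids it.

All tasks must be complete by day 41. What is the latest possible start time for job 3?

21

Job 5 has no dependents, so it just needs to finish by day 41. Starting by 41 − 7 = day 34 achieves that.
Job 4 has to be done before job 5 (must start by day 34). That means finishing by day 34, i.e. starting by 34 − 1 = day 33.
Job 3 feeds job 4 (must start by day 33); job 5 (must start by day 34, minus 1-day gap → day 33). Taking the minimum, job 3 must finish by day 33 and start by 33 − 12 = day 21.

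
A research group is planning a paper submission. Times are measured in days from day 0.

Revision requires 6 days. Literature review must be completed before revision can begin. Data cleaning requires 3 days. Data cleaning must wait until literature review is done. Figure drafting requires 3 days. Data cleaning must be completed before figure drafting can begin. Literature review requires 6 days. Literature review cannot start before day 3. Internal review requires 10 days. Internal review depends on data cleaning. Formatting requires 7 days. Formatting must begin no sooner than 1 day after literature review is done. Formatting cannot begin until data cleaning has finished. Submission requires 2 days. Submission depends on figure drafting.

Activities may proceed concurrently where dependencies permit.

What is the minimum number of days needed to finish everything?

Literature review waits on its own release at day 3, so it starts at day 3 and finishes at 3 + 6 = day 9.
After literature review (finishes day 9), revision can start at day 9 and finishes at day 15.
Data cleaning cannot begin until literature review (finishes day 9). It runs from day 9 to 9 + 3 = day 12.
Formatting cannot start until literature review (finishes day 9, plus 1-day gap → day 10); data cleaning (finishes day 12). The controlling bound is day 12, so formatting finishes at 12 + 7 = day 19.
Internal review waits on data cleaning (finishes day 12), so it starts at day 12 and finishes at 12 + 10 = day 22.
After data cleaning (finishes day 12), figure drafting can start at day 12 and finishes at day 15.
Submission waits on figure drafting (finishes day 15), so it starts at day 15 and finishes at 15 + 2 = day 17.
All tasks are finished once the last one completes. Finish times: Literature review at 9, Data cleaning at 12, Figure drafting at 15, Internal review at 22, Revision at 15, Formatting at 19, Submission at 17. The latest is day 22.

22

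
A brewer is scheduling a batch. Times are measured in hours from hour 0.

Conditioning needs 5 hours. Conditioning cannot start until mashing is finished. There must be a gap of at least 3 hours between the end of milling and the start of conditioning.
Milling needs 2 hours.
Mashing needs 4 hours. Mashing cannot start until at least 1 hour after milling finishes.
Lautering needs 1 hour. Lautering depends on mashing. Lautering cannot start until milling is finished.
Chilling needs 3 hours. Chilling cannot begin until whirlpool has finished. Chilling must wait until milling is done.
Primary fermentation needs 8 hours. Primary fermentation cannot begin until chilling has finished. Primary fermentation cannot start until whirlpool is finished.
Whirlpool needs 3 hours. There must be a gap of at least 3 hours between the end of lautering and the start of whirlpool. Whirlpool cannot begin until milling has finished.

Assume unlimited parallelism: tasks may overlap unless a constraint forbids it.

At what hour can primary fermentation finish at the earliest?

25

Milling has no prerequisites, so it starts at hour 0 and finishes at hour 2.
After milling (finishes hour 2, plus 1-hour gap → hour 3), mashing can start at hour 3 and finishes at hour 7.
For lautering: mashing (finishes hour 7); milling (finishes hour 2). Taking the maximum gives a start of hour 7, and it finishes at 7 + 1 = hour 8.
Whirlpool has to wait for lautering (finishes hour 8, plus 3-hour gap → hour 11); milling (finishes hour 2). The latest of these is hour 11, so whirlpool runs hour 11 to 11 + 3 = hour 14.
Chilling has to wait for whirlpool (finishes hour 14); milling (finishes hour 2). The latest of these is hour 14, so chilling runs hour 14 to 14 + 3 = hour 17.
Primary fermentation has to wait for chilling (finishes hour 17); whirlpool (finishes hour 14). The latest of these is hour 17, so primary fermentation runs hour 17 to 17 + 8 = hour 25.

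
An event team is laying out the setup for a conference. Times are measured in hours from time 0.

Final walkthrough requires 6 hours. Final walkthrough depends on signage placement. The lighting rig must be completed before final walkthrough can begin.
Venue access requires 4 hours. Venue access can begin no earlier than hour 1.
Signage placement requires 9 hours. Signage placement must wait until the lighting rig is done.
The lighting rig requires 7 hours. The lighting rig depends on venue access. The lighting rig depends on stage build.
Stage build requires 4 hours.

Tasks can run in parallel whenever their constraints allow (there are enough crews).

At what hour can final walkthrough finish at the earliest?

Stage build has no prerequisites, so it starts at hour 0 and finishes at hour 4.
Venue access waits on its own release at hour 1, so it starts at hour 1 and finishes at 1 + 4 = hour 5.
For the lighting rig: venue access (finishes hour 5); stage build (finishes hour 4). Taking the maximum gives a start of hour 5, and it finishes at 5 + 7 = hour 12.
After the lighting rig (finishes hour 12), signage placement can start at hour 12 and finishes at hour 21.
For final walkthrough: signage placement (finishes hour 21); the lighting rig (finishes hour 12). Taking the maximum gives a start of hour 21, and it finishes at 21 + 6 = hour 27.

27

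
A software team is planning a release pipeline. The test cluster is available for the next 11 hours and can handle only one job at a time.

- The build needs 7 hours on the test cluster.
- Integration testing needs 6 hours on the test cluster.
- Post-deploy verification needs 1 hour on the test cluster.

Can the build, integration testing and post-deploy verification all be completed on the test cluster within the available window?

No

Running back to back, the jobs need 7 + 6 + 1 = 14 hours on the test cluster.
Since 14 > 11, they cannot all fit.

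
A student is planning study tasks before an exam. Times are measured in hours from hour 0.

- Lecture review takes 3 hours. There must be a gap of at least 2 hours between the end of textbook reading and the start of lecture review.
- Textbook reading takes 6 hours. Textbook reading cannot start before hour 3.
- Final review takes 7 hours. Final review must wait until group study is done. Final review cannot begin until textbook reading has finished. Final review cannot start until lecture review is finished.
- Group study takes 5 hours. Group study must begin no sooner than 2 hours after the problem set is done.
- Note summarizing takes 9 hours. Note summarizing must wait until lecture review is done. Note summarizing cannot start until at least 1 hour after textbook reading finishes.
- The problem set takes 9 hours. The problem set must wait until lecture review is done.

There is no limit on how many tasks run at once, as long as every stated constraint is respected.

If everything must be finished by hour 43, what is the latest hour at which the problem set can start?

Final review must finish by hour 43; it takes 7 hours, so it must start by 43 − 7 = hour 36.
Group study must finish before final review (must start by hour 36). With a 5-hour duration, group study must start by 36 − 5 = hour 31.
The problem set feeds into group study (must start by hour 31, minus 2-hour gap → hour 29); so the problem set must finish by hour 29 and therefore start by hour 20.

20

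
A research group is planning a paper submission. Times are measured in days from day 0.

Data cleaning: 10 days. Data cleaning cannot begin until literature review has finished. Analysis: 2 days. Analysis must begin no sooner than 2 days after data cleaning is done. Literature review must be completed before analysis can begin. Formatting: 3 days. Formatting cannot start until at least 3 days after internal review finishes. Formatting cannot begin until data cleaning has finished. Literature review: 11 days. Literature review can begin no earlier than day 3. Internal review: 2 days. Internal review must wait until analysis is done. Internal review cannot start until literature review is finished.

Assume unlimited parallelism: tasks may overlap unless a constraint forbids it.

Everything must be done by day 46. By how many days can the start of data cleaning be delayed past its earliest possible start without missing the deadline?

10

Literature review cannot begin until its own release at day 3. It runs from day 3 to 3 + 11 = day 14.
After literature review (finishes day 14), data cleaning can start at day 14 and finishes at day 24.

Working backward from the deadline:
Formatting has no dependents, so it just needs to finish by day 46. Starting by 46 − 3 = day 43 achieves that.
Internal review must finish before formatting (must start by day 43, minus 3-day gap → day 40). With a 2-day duration, internal review must start by 40 − 2 = day 38.
Analysis has to be done before internal review (must start by day 38). That means finishing by day 38, i.e. starting by 38 − 2 = day 36.
Data cleaning feeds analysis (must start by day 36, minus 2-day gap → day 34); formatting (must start by day 43). Taking the minimum, data cleaning must finish by day 34 and start by 34 − 10 = day 24.
So data cleaning can start as early as day 14 and as late as day 24, giving 24 − 14 = 10 days of slack.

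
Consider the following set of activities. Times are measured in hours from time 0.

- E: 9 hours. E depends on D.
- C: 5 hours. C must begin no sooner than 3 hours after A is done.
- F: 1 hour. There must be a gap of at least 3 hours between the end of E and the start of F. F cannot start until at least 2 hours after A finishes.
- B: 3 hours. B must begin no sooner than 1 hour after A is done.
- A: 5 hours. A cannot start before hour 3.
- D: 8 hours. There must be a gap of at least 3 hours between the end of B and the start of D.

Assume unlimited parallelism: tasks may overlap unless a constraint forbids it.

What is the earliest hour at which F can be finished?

36

A cannot begin until its own release at hour 3. It runs from hour 3 to 3 + 5 = hour 8.
B cannot begin until A (finishes hour 8, plus 1-hour gap → hour 9). It runs from hour 9 to 9 + 3 = hour 12.
After B (finishes hour 12, plus 3-hour gap → hour 15), D can start at hour 15 and finishes at hour 23.
After D (finishes hour 23), E can start at hour 23 and finishes at hour 32.
F has to wait for E (finishes hour 32, plus 3-hour gap → hour 35); A (finishes hour 8, plus 2-hour gap → hour 10). The latest of these is hour 35, so F runs hour 35 to 35 + 1 = hour 36.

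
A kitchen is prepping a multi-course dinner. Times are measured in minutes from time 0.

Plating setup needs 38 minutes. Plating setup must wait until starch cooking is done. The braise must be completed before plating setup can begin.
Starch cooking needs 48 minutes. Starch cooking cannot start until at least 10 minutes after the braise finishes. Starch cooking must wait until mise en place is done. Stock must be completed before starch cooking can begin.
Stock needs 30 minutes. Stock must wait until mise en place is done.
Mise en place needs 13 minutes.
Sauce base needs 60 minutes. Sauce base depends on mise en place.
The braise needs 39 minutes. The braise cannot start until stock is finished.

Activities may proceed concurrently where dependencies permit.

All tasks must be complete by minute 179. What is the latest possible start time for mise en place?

To finish by minute 179, plating setup (duration 38) must start no later than minute 141.
Starch cooking must finish before plating setup (must start by minute 141). With a 48-minute duration, starch cooking must start by 141 − 48 = minute 93.
The braise feeds starch cooking (must start by minute 93, minus 10-minute gap → minute 83); plating setup (must start by minute 141). Taking the minimum, the braise must finish by minute 83 and start by 83 − 39 = minute 44.
Stock must finish in time for the braise (must start by minute 44); starch cooking (must start by minute 93). The tightest is minute 44, so stock must start by 44 − 30 = minute 14.
Sauce base must finish by minute 179; it takes 60 minutes, so it must start by 179 − 60 = minute 119.
Mise en place feeds stock (must start by minute 14); sauce base (must start by minute 119); starch cooking (must start by minute 93). Taking the minimum, mise en place must finish by minute 14 and start by 14 − 13 = minute 1.

1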